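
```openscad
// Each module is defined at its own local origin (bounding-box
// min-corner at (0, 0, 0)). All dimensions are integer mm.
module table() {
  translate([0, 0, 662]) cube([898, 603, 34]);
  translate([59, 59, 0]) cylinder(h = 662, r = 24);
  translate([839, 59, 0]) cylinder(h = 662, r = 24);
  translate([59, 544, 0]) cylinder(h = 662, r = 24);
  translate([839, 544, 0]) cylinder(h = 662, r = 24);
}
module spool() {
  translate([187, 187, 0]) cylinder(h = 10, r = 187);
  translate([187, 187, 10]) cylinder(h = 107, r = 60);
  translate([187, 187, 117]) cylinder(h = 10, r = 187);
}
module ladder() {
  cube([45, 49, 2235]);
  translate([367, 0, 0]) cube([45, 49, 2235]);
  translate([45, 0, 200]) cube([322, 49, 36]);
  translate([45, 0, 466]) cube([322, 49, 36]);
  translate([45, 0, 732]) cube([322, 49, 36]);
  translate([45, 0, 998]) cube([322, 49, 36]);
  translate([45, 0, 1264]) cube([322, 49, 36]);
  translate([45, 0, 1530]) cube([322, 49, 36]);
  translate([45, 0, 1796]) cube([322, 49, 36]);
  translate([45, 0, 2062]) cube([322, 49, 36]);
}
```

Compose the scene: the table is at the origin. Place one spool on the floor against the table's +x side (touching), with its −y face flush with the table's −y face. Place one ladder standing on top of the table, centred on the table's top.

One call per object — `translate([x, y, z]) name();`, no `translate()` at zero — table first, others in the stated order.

table();
translate([898, 0, 0]) spool();
translate([243, 277, 696]) ladder();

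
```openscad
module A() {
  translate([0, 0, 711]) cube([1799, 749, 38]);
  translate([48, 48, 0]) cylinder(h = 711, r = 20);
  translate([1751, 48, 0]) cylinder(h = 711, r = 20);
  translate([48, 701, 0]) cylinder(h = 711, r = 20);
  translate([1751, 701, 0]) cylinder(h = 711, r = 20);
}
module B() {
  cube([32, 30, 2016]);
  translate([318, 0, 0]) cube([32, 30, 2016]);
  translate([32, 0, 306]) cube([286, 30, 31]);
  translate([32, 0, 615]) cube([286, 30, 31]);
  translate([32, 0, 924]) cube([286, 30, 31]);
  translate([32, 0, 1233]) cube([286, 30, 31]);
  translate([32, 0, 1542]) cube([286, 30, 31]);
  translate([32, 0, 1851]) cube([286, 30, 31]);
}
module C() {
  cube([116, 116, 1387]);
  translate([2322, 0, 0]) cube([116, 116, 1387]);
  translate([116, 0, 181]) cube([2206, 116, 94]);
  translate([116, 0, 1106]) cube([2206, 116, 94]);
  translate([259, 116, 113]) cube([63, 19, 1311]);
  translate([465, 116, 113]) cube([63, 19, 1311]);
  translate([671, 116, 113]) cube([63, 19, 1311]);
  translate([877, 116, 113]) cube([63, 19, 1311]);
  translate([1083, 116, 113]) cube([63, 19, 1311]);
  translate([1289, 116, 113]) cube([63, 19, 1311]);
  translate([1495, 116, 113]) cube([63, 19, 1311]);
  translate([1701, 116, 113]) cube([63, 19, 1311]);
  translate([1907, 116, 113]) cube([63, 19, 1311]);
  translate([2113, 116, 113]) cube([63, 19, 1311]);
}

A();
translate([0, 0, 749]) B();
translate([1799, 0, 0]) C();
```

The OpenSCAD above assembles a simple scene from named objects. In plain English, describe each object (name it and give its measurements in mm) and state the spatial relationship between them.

A is a table: top 1799 mm (x) × 749 mm (y), 38 mm thick, upper face at z = 749 mm, on four round legs of 40 mm diameter, each leg's bounding box inset 28 mm from the nearest pair of top edges, running from z = 0 to the bottom of the top.

B is a straight ladder. Two 32×30 mm vertical rails, 2016 mm tall, stand 350 mm apart (outside-to-outside) with their front faces coplanar on the −y side. 6 rungs, each 30 mm deep and 31 mm tall, span between the inner faces of the rails, front faces flush with the rails. The lowest rung's underside is at z = 306 mm and rungs are spaced 309 mm apart (underside to underside).

C is a fence section. Two 116×116 mm posts, 1387 mm tall, stand on the floor with a clear span of 2206 mm between their inner faces. Two horizontal rails of 116×94 mm section span the gap between the posts with their undersides at z = 181 mm and z = 1106 mm, flush with the posts' −y face. 10 pickets, each 63 mm wide, 19 mm thick and 1311 mm tall, are fixed to the +y face of the rails with their bottoms at z = 113 mm, evenly spaced across the span with equal gaps (rounded down to the nearest mm) at the −x end and between each pair — any rounding remainder accumulates at the +x end.

The ladder is on top of the table. The fence section is against the table's +x side, with their −y faces flush.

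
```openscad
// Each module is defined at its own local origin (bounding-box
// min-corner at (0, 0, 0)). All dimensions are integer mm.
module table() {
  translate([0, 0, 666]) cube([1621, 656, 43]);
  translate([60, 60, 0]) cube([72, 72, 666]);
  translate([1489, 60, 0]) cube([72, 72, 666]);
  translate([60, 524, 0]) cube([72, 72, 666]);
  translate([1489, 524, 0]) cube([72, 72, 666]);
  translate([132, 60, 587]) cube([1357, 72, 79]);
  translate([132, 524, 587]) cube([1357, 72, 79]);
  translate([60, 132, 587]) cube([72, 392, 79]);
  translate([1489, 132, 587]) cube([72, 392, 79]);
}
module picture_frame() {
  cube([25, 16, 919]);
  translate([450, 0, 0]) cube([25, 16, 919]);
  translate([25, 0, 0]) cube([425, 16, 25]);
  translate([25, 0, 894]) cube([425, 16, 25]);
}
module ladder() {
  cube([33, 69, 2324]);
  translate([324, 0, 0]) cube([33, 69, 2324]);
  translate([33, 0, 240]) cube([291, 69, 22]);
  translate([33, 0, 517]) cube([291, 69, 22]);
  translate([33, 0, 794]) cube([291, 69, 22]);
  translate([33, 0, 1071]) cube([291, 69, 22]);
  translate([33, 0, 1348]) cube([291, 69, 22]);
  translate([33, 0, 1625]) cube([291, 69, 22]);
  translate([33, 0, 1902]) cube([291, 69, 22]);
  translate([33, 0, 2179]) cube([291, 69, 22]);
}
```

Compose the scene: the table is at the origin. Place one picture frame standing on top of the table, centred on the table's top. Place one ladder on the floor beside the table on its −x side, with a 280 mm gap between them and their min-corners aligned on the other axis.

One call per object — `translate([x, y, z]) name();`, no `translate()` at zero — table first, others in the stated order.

table();
translate([573, 320, 709]) picture_frame();
translate([-637, 0, 0]) ladder();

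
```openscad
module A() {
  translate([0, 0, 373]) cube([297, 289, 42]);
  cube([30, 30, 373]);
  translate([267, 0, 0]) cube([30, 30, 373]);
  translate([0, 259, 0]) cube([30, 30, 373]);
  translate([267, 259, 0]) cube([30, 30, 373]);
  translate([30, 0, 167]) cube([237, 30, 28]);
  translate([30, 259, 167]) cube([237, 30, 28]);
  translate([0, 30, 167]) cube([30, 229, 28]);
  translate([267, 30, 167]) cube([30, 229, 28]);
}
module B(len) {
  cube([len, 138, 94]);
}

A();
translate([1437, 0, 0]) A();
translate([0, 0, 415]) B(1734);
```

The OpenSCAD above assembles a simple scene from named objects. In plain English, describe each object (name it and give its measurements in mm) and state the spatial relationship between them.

A is a simple wooden stool: a rectangular seat 297 mm (x) by 289 mm (y), 42 mm thick, top face at z = 415 mm, on four square legs, each 30×30 mm in cross-section. The legs rest on z = 0, each flush with a corner of the seat. Four stretchers, 30 mm wide and 28 mm tall, connect adjacent legs with their undersides at z = 167 mm, each running between the inner faces of the legs it joins and aligned with the legs' outer faces on the other axis.

B is a rectangular beam 1734 mm long (x), 138 mm deep (y), 94 mm thick (z).

The beam spans the tops of two stools placed 1140 mm apart, resting at z = 415 mm.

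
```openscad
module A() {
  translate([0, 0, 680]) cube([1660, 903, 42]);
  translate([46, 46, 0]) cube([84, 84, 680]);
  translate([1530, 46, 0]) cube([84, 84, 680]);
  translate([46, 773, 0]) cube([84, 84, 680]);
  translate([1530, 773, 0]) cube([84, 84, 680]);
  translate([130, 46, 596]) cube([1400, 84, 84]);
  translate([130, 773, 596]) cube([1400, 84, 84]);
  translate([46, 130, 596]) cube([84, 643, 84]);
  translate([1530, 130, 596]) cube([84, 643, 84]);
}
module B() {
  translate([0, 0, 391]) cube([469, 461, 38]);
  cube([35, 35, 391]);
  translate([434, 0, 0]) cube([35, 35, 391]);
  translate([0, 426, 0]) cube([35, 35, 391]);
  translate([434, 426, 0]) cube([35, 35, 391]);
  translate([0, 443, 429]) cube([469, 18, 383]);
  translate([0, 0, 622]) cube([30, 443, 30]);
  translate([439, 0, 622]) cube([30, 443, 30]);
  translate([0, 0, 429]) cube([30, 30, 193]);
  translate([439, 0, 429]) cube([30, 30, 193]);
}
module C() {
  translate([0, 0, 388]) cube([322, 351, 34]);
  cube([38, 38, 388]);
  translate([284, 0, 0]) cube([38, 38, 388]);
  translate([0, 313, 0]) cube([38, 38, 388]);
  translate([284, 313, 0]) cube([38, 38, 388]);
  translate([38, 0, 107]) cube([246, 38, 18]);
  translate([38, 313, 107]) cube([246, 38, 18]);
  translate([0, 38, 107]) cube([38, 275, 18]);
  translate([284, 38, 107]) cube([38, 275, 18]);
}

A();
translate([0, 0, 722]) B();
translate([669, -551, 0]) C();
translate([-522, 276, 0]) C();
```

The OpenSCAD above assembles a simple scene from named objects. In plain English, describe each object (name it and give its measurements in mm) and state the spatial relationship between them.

A is a table: top 1660 mm (x) × 903 mm (y), 42 mm thick, upper face at z = 722 mm, on four 84×84 mm square legs, each inset 46 mm from the nearest pair of top edges, running from z = 0 to the bottom of the top. Four apron rails, 84 mm thick and 84 mm tall, run between adjacent legs with their top edges flush with the underside of the top and their outer faces flush with the legs' outer faces.

B is a chair. The seat is a 469×461×38 mm slab with its top at z = 429 mm, on four 35×35 mm corner legs (flush with the seat edges, standing on z = 0). A flat backrest 18 mm thick, 383 mm tall, spans the full seat width and rises from the seat top along its +y edge, rear face flush with the rear of the seat. Two armrests of 30×30 mm section run along each side from the seat's front edge to the front of the backrest, top faces 223 mm above the seat top and outer faces flush with the seat's x-edges; a 30×30 mm post under the front of each armrest stands on the seat at the front corner.

C is a four-legged stool. The seat is 322×351 mm, 34 mm thick, top at z = 422 mm. It stands on four square legs, each 38×38 mm in cross-section, from z = 0 to the seat underside, each flush with a corner of the seat. Four stretchers, 38 mm wide and 18 mm tall, connect adjacent legs with their undersides at z = 107 mm, each running between the inner faces of the legs it joins and aligned with the legs' outer faces on the other axis.

The chair is on top of the table. Two stools sit around the table at the −y, −x sides.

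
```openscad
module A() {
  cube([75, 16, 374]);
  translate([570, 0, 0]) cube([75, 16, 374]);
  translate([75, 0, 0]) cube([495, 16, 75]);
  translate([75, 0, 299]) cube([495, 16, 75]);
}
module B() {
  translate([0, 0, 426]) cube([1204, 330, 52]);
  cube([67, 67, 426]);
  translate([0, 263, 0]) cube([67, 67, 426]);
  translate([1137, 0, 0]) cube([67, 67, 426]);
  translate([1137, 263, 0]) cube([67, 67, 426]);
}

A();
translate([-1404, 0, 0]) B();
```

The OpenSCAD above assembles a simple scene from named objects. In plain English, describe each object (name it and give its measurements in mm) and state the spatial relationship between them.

A is a picture frame with a 495×224 mm rectangular opening (x by z) and a uniform 75 mm border on every side. Frame depth is 16 mm along y. It is built from two vertical stiles running the full outside height and two horizontal rails spanning the gap between the stiles.

B is a long wooden bench with a 1204 mm (x) × 330 mm (y) seat, 52 mm thick, its top surface 478 mm above the floor. Four 67 mm square legs at the seat corners, flush with the edges, run from z = 0 to the seat underside.

The bench is on the floor beside the picture frame on its −x side.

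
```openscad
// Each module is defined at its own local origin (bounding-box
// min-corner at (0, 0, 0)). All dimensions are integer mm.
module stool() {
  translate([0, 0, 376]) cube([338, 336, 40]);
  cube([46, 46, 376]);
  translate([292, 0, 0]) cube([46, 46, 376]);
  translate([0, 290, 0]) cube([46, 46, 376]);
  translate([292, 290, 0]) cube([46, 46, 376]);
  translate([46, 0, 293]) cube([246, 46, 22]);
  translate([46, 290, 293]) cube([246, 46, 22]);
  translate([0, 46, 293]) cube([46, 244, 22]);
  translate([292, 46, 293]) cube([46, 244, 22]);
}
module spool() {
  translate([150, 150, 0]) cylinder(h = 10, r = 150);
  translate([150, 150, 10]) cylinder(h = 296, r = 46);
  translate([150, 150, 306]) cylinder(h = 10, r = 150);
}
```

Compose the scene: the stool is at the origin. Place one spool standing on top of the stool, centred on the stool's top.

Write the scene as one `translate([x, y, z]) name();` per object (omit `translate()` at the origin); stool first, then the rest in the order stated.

stool();
translate([19, 18, 416]) spool();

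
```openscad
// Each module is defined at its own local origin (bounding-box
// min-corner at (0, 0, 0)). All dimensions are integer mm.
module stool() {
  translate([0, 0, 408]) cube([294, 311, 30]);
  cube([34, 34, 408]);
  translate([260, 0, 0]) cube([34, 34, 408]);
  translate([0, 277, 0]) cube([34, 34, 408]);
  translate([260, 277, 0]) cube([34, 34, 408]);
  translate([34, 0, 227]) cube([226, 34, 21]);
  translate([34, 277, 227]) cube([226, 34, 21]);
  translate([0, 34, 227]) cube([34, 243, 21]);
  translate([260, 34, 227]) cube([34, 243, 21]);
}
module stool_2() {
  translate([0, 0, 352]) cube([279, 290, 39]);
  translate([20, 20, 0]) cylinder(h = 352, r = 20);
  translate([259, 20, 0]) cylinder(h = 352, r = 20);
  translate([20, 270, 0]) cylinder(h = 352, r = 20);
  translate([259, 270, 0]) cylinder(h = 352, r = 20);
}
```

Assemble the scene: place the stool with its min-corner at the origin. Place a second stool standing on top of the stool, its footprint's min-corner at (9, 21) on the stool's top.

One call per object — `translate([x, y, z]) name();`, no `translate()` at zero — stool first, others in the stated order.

stool();
translate([9, 21, 438]) stool_2();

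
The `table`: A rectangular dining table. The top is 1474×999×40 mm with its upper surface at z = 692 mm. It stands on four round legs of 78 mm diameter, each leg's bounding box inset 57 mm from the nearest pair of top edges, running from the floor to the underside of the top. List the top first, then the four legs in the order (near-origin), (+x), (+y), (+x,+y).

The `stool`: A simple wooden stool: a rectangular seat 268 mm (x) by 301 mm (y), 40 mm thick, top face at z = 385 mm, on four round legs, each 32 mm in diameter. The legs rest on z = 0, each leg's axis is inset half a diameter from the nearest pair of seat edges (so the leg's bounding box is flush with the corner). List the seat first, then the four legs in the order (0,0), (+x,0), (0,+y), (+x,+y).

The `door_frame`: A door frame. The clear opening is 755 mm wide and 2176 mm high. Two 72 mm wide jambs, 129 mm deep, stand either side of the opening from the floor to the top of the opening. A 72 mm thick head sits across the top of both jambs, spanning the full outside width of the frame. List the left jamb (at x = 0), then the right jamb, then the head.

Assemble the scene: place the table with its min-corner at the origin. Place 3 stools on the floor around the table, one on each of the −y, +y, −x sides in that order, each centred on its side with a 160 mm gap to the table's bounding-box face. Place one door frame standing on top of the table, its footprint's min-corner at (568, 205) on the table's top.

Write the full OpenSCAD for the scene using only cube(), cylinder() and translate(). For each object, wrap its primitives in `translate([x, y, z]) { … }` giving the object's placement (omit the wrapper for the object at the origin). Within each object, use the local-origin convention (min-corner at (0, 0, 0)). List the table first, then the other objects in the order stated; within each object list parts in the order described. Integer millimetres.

translate([0, 0, 652]) cube([1474, 999, 40]);
translate([96, 96, 0]) cylinder(h = 652, r = 39);
translate([1378, 96, 0]) cylinder(h = 652, r = 39);
translate([96, 903, 0]) cylinder(h = 652, r = 39);
translate([1378, 903, 0]) cylinder(h = 652, r = 39);
translate([603, -461, 0]) {
  translate([0, 0, 345]) cube([268, 301, 40]);
  translate([16, 16, 0]) cylinder(h = 345, r = 16);
  translate([252, 16, 0]) cylinder(h = 345, r = 16);
  translate([16, 285, 0]) cylinder(h = 345, r = 16);
  translate([252, 285, 0]) cylinder(h = 345, r = 16);
}
translate([603, 1159, 0]) {
  translate([0, 0, 345]) cube([268, 301, 40]);
  translate([16, 16, 0]) cylinder(h = 345, r = 16);
  translate([252, 16, 0]) cylinder(h = 345, r = 16);
  translate([16, 285, 0]) cylinder(h = 345, r = 16);
  translate([252, 285, 0]) cylinder(h = 345, r = 16);
}
translate([-428, 349, 0]) {
  translate([0, 0, 345]) cube([268, 301, 40]);
  translate([16, 16, 0]) cylinder(h = 345, r = 16);
  translate([252, 16, 0]) cylinder(h = 345, r = 16);
  translate([16, 285, 0]) cylinder(h = 345, r = 16);
  translate([252, 285, 0]) cylinder(h = 345, r = 16);
}
translate([568, 205, 692]) {
  cube([72, 129, 2176]);
  translate([827, 0, 0]) cube([72, 129, 2176]);
  translate([0, 0, 2176]) cube([899, 129, 72]);
}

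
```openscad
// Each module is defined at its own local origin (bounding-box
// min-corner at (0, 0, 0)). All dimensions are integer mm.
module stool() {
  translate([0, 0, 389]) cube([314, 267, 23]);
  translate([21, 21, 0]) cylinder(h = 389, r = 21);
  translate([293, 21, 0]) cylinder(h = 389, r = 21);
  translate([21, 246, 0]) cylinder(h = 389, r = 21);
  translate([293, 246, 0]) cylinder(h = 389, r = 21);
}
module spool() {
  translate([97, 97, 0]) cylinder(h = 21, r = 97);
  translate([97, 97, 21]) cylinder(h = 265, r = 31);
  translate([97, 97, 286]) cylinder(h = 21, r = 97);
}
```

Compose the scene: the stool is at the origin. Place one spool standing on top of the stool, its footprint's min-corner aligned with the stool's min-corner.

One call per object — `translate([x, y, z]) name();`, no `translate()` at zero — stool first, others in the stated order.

stool();
translate([0, 0, 412]) spool();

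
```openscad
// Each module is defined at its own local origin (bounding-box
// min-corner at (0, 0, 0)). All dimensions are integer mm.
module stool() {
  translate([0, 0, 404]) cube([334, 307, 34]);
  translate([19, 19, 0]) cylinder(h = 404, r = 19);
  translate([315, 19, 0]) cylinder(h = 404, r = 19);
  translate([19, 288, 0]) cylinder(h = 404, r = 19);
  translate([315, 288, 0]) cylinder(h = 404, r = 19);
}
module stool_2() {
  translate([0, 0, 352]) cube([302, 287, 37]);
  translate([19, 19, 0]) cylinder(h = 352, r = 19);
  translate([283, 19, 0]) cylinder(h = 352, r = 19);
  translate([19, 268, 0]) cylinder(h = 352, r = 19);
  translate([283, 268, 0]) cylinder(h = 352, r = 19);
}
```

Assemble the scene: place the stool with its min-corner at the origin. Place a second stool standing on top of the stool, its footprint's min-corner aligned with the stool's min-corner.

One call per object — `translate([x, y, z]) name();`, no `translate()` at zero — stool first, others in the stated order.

stool();
translate([0, 0, 438]) stool_2();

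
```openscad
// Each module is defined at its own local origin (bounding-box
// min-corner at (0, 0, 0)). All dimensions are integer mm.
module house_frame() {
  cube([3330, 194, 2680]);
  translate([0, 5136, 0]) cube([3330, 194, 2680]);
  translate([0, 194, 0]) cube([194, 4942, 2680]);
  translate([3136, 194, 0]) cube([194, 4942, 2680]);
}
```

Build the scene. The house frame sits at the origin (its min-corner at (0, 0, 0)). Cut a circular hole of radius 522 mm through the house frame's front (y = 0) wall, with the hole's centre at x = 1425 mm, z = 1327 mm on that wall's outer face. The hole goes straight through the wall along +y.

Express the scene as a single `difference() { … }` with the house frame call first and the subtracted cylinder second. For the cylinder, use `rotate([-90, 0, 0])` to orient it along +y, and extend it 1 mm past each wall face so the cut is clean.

difference() {
  house_frame();
  translate([1425, -1, 1327]) rotate([-90, 0, 0]) cylinder(h = 196, r = 522);
}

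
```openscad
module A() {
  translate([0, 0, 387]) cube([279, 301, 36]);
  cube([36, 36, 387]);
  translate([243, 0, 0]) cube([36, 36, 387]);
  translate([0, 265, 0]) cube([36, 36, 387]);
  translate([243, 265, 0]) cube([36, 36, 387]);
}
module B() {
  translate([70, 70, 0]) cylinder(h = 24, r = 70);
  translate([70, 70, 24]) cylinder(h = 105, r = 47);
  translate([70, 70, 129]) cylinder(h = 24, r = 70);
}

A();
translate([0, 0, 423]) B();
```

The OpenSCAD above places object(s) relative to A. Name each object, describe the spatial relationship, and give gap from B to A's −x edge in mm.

A is a stool. B is a spool. The spool is on top of the stool. The gap from the spool to the stool's −x edge is 0 mm.

The spool's min-x is at 0; the stool's min-x is 0; gap = 0 mm.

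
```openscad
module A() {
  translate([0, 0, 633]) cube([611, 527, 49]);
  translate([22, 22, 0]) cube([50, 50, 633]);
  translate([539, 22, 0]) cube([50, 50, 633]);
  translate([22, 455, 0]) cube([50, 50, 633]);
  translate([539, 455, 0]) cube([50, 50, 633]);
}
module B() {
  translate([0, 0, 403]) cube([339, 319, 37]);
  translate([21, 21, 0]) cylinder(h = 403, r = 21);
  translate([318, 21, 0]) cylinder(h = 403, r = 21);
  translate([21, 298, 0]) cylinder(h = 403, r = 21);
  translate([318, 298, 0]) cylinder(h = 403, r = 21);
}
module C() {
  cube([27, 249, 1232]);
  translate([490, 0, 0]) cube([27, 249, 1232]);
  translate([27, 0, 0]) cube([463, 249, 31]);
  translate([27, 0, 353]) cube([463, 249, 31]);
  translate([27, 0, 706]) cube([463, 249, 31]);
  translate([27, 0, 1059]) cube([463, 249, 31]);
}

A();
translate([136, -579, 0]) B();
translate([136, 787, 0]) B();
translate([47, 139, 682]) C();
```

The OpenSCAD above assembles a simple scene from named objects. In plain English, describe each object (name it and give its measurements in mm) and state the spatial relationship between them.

A is a table with a 611×527 mm rectangular top, 49 mm thick, top surface at z = 682 mm, supported by four 50×50 mm square legs, each inset 22 mm from the nearest pair of top edges, running from the floor.

B is a simple wooden stool: a rectangular seat 339 mm (x) by 319 mm (y), 37 mm thick, top face at z = 440 mm, on four round legs, each 42 mm in diameter. The legs rest on z = 0, each leg's axis is inset half a diameter from the nearest pair of seat edges (so the leg's bounding box is flush with the corner).

C is an open bookshelf. Two side panels, each 27 mm thick, 249 mm deep and 1232 mm tall, stand 517 mm apart (outside-to-outside). Between them sit 4 shelves, each 31 mm thick and 249 mm deep, spanning the full gap between the sides. The bottom shelf rests on the floor (its underside at z = 0) and the clear gap between one shelf's top and the next shelf's underside is 322 mm.

Two stools sit around the table at the −y, +y sides. The bookshelf is on top of the table, centred.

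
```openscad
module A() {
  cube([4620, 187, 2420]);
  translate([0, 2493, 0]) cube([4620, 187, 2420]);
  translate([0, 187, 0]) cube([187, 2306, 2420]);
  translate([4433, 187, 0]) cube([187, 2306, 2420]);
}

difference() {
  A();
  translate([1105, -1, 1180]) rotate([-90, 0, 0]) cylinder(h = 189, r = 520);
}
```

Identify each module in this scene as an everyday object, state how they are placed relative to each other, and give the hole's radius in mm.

A is a house frame. The house frame has a circular hole through its front wall. The hole's radius is 520 mm.

The subtracted cylinder has r = 520 mm.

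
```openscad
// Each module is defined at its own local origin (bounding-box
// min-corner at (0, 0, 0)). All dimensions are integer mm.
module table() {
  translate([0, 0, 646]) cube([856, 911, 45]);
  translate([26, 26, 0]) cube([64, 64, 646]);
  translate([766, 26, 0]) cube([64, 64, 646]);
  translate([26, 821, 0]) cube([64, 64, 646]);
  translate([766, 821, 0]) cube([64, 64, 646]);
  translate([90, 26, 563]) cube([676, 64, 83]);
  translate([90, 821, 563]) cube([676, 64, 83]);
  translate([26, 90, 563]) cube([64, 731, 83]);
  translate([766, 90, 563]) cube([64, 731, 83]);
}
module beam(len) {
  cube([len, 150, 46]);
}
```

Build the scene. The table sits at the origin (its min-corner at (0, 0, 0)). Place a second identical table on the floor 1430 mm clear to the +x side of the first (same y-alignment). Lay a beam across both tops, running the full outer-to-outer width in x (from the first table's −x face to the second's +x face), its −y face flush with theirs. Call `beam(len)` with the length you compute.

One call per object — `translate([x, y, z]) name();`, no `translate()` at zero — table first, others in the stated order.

table();
translate([2286, 0, 0]) table();
translate([0, 0, 691]) beam(3142);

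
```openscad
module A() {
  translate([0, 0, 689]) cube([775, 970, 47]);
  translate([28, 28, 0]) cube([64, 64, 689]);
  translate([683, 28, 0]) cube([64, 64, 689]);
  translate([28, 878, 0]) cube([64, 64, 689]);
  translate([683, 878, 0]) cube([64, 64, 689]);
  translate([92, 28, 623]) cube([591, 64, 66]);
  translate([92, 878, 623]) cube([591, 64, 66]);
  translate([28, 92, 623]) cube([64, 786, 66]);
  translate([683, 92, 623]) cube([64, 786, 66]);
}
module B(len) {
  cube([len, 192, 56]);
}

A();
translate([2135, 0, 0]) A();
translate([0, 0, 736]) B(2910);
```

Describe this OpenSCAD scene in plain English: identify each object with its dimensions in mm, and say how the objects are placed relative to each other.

A is a table: top 775 mm (x) × 970 mm (y), 47 mm thick, upper face at z = 736 mm, on four 64×64 mm square legs, each inset 28 mm from the nearest pair of top edges, running from z = 0 to the bottom of the top. Four apron rails, 64 mm thick and 66 mm tall, run between adjacent legs with their top edges flush with the underside of the top and their outer faces flush with the legs' outer faces.

B is a rectangular beam 2910 mm long (x), 192 mm deep (y), 56 mm thick (z).

The beam spans the tops of two tables placed 1360 mm apart, resting at z = 736 mm.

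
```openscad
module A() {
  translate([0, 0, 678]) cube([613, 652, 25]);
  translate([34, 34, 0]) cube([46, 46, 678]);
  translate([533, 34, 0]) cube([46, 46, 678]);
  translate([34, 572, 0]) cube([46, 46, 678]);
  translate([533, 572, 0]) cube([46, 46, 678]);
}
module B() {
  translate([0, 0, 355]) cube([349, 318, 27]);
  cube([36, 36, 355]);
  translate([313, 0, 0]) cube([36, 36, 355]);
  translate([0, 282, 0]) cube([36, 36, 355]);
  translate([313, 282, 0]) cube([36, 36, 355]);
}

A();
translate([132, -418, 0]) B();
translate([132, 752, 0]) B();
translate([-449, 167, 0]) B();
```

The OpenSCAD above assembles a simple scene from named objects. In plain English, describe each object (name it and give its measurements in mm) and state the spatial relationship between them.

A is a table with a 613×652 mm rectangular top, 25 mm thick, top surface at z = 703 mm, supported by four 46×46 mm square legs, each inset 34 mm from the nearest pair of top edges, running from the floor.

B is a four-legged stool. The seat is 349×318 mm, 27 mm thick, top at z = 382 mm. It stands on four square legs, each 36×36 mm in cross-section, from z = 0 to the seat underside, each flush with a corner of the seat.

Three stools sit around the table at the −y, +y, −x sides.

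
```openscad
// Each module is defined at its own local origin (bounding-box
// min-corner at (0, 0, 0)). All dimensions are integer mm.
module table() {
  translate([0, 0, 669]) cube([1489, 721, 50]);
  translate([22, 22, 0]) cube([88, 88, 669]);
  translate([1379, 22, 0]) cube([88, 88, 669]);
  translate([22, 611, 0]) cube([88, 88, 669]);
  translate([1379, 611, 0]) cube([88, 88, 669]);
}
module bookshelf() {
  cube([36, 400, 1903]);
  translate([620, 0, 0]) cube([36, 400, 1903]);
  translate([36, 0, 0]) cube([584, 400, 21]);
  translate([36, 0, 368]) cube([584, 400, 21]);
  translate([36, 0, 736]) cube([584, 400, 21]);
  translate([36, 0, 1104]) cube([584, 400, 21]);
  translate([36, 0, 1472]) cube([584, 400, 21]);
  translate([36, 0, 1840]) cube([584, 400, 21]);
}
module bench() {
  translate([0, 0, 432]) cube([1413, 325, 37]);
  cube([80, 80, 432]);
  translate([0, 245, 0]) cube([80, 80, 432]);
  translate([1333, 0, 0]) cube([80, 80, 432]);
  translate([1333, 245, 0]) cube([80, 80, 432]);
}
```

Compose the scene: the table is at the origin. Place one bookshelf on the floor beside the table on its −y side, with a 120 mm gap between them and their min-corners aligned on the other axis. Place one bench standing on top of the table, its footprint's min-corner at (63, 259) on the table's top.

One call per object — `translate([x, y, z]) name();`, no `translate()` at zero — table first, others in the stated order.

table();
translate([0, -520, 0]) bookshelf();
translate([63, 259, 719]) bench();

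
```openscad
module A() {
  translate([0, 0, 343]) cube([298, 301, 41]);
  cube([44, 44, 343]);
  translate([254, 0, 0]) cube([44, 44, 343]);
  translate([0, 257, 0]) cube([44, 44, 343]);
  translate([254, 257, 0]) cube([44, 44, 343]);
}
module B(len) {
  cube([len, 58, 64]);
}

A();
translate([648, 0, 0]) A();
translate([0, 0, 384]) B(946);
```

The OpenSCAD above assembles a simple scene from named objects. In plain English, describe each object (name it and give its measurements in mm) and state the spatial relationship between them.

A is a simple wooden stool: a rectangular seat 298 mm (x) by 301 mm (y), 41 mm thick, top face at z = 384 mm, on four square legs, each 44×44 mm in cross-section. The legs rest on z = 0, each flush with a corner of the seat.

B is a rectangular beam 946 mm long (x), 58 mm deep (y), 64 mm thick (z).

The beam spans the tops of two stools placed 350 mm apart, resting at z = 384 mm.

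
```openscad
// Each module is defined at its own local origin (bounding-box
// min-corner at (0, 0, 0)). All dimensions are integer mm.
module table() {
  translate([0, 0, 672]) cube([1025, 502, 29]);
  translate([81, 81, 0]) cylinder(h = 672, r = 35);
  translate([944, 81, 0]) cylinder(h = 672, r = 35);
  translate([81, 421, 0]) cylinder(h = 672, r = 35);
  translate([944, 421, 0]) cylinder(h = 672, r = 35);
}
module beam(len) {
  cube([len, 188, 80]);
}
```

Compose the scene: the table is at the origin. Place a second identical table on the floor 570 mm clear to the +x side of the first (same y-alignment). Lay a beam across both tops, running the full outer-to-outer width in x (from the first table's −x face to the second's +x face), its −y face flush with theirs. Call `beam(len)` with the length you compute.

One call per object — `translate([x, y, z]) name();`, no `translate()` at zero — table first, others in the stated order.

table();
translate([1595, 0, 0]) table();
translate([0, 0, 701]) beam(2620);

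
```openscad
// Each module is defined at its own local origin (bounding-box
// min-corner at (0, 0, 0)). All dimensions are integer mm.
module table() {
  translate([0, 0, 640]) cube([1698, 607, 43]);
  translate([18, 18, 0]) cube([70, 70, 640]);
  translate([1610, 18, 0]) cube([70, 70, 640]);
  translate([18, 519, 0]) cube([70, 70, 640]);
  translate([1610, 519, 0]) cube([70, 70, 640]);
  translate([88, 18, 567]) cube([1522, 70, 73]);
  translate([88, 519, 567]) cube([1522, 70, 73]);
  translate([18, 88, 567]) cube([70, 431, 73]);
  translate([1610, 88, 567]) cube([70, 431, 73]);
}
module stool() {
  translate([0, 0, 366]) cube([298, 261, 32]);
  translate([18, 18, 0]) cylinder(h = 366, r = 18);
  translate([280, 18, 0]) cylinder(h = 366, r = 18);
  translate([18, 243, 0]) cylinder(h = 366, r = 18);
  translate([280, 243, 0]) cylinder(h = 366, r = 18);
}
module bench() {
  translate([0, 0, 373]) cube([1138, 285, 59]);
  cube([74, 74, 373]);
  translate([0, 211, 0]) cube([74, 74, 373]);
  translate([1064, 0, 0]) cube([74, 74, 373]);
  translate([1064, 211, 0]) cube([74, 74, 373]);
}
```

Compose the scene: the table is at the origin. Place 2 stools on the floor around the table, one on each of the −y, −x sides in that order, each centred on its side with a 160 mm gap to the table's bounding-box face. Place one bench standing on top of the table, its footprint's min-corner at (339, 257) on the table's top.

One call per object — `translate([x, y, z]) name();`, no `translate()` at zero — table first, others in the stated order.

table();
translate([700, -421, 0]) stool();
translate([-458, 173, 0]) stool();
translate([339, 257, 683]) bench();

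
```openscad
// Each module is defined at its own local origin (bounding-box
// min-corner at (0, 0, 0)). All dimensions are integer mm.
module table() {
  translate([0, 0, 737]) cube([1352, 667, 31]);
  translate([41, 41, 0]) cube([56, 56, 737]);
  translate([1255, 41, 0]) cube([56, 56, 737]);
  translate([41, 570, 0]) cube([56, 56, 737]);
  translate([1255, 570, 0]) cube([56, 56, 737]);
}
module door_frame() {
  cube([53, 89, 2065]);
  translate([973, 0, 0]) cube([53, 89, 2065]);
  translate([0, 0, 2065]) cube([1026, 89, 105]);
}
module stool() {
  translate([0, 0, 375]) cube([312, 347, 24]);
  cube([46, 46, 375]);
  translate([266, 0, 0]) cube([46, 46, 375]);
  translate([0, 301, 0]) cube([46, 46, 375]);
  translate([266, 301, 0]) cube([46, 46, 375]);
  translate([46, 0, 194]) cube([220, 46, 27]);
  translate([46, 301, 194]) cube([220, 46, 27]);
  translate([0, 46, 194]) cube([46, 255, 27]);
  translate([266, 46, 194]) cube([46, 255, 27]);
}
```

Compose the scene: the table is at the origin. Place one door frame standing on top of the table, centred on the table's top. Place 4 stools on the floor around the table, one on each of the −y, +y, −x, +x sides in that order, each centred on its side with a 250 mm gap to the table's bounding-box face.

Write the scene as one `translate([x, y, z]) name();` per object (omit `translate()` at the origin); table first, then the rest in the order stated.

table();
translate([163, 289, 768]) door_frame();
translate([520, -597, 0]) stool();
translate([520, 917, 0]) stool();
translate([-562, 160, 0]) stool();
translate([1602, 160, 0]) stool();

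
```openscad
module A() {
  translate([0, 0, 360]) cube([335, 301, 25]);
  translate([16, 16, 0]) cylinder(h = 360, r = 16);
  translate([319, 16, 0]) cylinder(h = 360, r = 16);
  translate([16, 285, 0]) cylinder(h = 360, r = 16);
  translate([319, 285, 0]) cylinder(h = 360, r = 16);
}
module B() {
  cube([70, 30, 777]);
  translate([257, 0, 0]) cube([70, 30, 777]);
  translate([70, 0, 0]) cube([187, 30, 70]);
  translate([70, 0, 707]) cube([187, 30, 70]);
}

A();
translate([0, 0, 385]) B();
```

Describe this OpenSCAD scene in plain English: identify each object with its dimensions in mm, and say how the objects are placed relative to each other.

A is a four-legged stool. The seat is 335×301 mm, 25 mm thick, top at z = 385 mm. It stands on four round legs, each 32 mm in diameter, from z = 0 to the seat underside, each leg's axis is inset half a diameter from the nearest pair of seat edges (so the leg's bounding box is flush with the corner).

B is a rectangular picture frame lying in the x–z plane (depth along y). The opening is 187 mm wide (x) by 637 mm tall (z), surrounded by a border 70 mm wide on all four sides. The frame is 30 mm deep and is made of two full-height vertical stiles with two horizontal rails fitted between them.

The picture frame is on top of the stool.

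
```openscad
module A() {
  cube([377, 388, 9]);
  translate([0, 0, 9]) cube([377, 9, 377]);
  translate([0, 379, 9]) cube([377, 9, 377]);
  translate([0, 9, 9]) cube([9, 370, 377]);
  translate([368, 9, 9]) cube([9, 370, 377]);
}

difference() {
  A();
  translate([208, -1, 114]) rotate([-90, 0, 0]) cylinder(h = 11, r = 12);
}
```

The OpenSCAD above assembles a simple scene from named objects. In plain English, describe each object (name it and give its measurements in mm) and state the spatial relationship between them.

A is an open-topped rectangular box: outside dimensions 377×388×386 mm, with a uniform wall and base thickness of 9 mm. The base is a full 377×388 slab on the floor; four walls sit on top of the base. The front and back walls (the −y and +y sides) span the full width; the two side walls fit between them.

The open box has a circular hole of radius 12 mm through its front wall, centred at (x = 208, z = 114).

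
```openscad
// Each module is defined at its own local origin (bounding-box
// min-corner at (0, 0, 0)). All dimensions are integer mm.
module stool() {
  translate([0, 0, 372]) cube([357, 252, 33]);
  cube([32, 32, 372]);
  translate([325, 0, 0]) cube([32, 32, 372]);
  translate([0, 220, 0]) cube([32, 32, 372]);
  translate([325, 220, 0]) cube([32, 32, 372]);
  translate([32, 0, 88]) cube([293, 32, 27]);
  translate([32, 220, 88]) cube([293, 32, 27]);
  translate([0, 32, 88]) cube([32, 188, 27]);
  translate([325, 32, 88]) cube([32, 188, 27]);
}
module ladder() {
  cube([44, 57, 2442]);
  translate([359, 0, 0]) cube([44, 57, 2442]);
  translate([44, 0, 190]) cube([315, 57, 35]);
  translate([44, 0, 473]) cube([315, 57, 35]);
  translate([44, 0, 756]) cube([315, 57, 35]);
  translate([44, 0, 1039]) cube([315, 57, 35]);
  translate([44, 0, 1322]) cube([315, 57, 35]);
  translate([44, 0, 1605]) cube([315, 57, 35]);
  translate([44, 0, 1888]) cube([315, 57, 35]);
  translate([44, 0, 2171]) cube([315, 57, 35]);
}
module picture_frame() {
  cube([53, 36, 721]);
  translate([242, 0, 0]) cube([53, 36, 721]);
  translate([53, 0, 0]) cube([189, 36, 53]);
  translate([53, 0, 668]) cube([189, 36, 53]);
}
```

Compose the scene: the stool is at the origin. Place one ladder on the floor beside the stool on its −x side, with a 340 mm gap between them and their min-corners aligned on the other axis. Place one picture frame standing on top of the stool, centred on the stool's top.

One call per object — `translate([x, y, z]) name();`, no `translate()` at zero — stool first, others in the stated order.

stool();
translate([-743, 0, 0]) ladder();
translate([31, 108, 405]) picture_frame();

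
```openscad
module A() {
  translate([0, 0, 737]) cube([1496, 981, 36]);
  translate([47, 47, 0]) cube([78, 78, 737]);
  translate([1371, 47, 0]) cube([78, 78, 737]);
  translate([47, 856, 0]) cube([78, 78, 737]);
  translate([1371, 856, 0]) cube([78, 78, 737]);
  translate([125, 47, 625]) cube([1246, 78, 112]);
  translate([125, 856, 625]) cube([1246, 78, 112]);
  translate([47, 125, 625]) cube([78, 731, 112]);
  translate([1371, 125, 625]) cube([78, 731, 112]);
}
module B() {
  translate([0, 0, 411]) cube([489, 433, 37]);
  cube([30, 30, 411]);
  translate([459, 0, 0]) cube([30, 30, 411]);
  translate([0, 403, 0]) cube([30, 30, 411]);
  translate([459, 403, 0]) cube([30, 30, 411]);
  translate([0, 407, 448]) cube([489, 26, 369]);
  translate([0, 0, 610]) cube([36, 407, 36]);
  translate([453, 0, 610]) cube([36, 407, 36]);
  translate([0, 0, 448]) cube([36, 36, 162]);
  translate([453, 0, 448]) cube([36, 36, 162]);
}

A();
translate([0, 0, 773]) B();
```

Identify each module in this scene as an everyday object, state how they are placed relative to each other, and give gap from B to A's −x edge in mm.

A is a table. B is a chair. The chair is on top of the table. The gap from the chair to the table's −x edge is 0 mm.

The chair's min-x is at 0; the table's min-x is 0; gap = 0 mm.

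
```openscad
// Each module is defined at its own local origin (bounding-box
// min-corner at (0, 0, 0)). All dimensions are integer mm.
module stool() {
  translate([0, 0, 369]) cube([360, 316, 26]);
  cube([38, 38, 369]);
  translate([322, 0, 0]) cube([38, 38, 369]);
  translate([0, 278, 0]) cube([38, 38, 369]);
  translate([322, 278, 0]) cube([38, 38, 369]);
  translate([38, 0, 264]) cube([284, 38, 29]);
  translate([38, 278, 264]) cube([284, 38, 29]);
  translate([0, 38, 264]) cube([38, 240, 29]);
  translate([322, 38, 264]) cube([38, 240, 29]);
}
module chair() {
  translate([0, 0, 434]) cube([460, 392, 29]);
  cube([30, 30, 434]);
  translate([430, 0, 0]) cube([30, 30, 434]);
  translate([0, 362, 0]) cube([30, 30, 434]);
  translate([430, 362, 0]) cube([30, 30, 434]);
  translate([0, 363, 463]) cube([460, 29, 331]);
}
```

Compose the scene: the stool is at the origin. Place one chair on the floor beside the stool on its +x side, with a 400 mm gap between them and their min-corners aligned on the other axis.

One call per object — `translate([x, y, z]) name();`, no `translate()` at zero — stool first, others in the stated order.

stool();
translate([760, 0, 0]) chair();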